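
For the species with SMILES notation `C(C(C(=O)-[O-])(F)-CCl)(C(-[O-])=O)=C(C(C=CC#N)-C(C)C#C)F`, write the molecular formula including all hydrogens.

Heavy atoms from the SMILES: 14 C, 1 Cl, 2 F, 1 N, 4 O.
Implicit hydrogens by atom environment:
  7 × C: no H
  5 × C: 1 H each → 5
  2 × F: no H
  2 × O: no H
  2 × O (charge -1): no H
  1 × C: 3 H
  1 × C: 2 H
  1 × Cl: no H
  1 × N: no H
  Total hydrogens = 10.
Net charge -2.
Molecular formula: [C14H10ClF2NO4]2-

[C14H10ClF2NO4]2-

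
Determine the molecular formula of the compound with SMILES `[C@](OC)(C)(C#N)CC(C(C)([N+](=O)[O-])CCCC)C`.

C13H24N2O3

Heavy atoms from the SMILES: 13 C, 2 N, 3 O.
Implicit hydrogens by atom environment:
  5 × C: 3 H each → 15
  4 × C: 2 H each → 8
  3 × C: no H
  2 × O: no H
  1 × C: 1 H
  1 × N: no H
  1 × N (charge +1): no H
  1 × O (charge -1): no H
  Total hydrogens = 24.
Molecular formula: C13H24N2O3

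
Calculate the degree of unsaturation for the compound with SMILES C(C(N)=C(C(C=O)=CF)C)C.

3

Molecular formula from the SMILES: C8H12FNO.
DoU = (2C + 2 + N − H − X)/2 = (2·8 + 2 + 1 − 12 − 1)/2 = 6/2 = 3.
(Structurally: 0 ring(s) + 3 π bond(s) = 3.)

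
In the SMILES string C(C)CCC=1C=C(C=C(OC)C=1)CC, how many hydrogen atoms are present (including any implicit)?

Hydrogens are implicit in SMILES; fill each atom to its normal valence:
  4 × C: 2 H each → 8
  3 × C: 3 H each → 9
  3 × C (aromatic): 1 H each → 3
  3 × C (aromatic): no H
  1 × O: no H
  Total hydrogens = 20.

20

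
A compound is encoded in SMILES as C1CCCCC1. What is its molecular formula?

C6H12

Heavy atoms from the SMILES: 6 C.
Implicit hydrogens by atom environment:
  6 × C: 2 H each → 12
  Total hydrogens = 12.
Molecular formula: C6H12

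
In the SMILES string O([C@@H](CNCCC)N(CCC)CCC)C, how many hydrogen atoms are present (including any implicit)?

28

Hydrogens are implicit in SMILES; fill each atom to its normal valence:
  7 × C: 2 H each → 14
  4 × C: 3 H each → 12
  1 × C: 1 H
  1 × N: 1 H
  1 × N: no H
  1 × O: no H
  Total hydrogens = 28.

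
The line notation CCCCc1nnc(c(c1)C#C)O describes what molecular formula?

Heavy atoms from the SMILES: 10 C, 2 N, 1 O.
Implicit hydrogens by atom environment:
  3 × C: 2 H each → 6
  3 × C (aromatic): no H
  2 × N (aromatic): no H
  1 × C: 3 H
  1 × C (aromatic): 1 H
  1 × C: 1 H
  1 × C: no H
  1 × O: 1 H
  Total hydrogens = 12.
Molecular formula: C10H12N2O

C10H12N2O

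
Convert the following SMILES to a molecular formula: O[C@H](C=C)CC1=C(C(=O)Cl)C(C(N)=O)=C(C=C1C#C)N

Heavy atoms from the SMILES: 14 C, 1 Cl, 2 N, 3 O.
Implicit hydrogens by atom environment:
  5 × C (aromatic): no H
  3 × C: 1 H each → 3
  3 × C: no H
  2 × C: 2 H each → 4
  2 × N: 2 H each → 4
  2 × O: no H
  1 × C (aromatic): 1 H
  1 × Cl: no H
  1 × O: 1 H
  Total hydrogens = 13.
Molecular formula: C14H13ClN2O3

C14H13ClN2O3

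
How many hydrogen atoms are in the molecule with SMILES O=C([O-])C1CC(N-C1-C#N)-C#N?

Hydrogens are implicit in SMILES; fill each atom to its normal valence:
  3 × C: 1 H each → 3
  3 × C: no H
  2 × N: no H
  1 × C: 2 H
  1 × N: 1 H
  1 × O: no H
  1 × O (charge -1): no H
  Total hydrogens = 6.

6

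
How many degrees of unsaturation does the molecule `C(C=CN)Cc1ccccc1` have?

Molecular formula from the SMILES: C10H13N.
DoU = (2C + 2 + N − H − X)/2 = (2·10 + 2 + 1 − 13 − 0)/2 = 10/2 = 5.
(Structurally: 1 ring(s) + 4 π bond(s) = 5.)

5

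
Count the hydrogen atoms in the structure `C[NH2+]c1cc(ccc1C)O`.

12

Hydrogens are implicit in SMILES; fill each atom to its normal valence:
  3 × C (aromatic): 1 H each → 3
  3 × C (aromatic): no H
  2 × C: 3 H each → 6
  1 × N (charge +1): 2 H
  1 × O: 1 H
  Total hydrogens = 12.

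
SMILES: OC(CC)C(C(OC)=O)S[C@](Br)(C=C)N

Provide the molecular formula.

C9H16BrNO3S

Heavy atoms from the SMILES: 1 Br, 9 C, 1 N, 3 O, 1 S.
Implicit hydrogens by atom environment:
  3 × C: 1 H each → 3
  2 × C: 3 H each → 6
  2 × C: 2 H each → 4
  2 × C: no H
  2 × O: no H
  1 × Br: no H
  1 × N: 2 H
  1 × O: 1 H
  1 × S: no H
  Total hydrogens = 16.
Molecular formula: C9H16BrNO3S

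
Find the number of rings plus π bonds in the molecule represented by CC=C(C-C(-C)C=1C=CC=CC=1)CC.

5

Molecular formula from the SMILES: C14H20.
DoU = (2C + 2 + N − H − X)/2 = (2·14 + 2 + 0 − 20 − 0)/2 = 10/2 = 5.
(Structurally: 1 ring(s) + 4 π bond(s) = 5.)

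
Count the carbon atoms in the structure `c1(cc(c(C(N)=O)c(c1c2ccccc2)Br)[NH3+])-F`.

The symbol for carbon appears 13 times in the SMILES. Lowercase c denotes aromatic carbon and counts toward C.

13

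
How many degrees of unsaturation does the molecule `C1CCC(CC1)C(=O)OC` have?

2

Molecular formula from the SMILES: C8H14O2.
DoU = (2C + 2 + N − H − X)/2 = (2·8 + 2 + 0 − 14 − 0)/2 = 4/2 = 2.
(Structurally: 1 ring(s) + 1 π bond(s) = 2.)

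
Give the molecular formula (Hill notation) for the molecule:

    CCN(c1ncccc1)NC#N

C8H10N4

Heavy atoms from the SMILES: 8 C, 4 N.
Implicit hydrogens by atom environment:
  4 × C (aromatic): 1 H each → 4
  2 × N: no H
  1 × C: 3 H
  1 × C: 2 H
  1 × C (aromatic): no H
  1 × C: no H
  1 × N: 1 H
  1 × N (aromatic): no H
  Total hydrogens = 10.
Molecular formula: C8H10N4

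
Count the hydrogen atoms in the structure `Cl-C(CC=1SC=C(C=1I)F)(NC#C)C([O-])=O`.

5

Hydrogens are implicit in SMILES; fill each atom to its normal valence:
  3 × C (aromatic): no H
  3 × C: no H
  1 × C: 2 H
  1 × C (aromatic): 1 H
  1 × C: 1 H
  1 × Cl: no H
  1 × F: no H
  1 × I: no H
  1 × N: 1 H
  1 × O: no H
  1 × O (charge -1): no H
  1 × S (aromatic): no H
  Total hydrogens = 5.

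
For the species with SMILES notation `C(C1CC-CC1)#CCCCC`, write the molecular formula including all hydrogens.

C11H18

Heavy atoms from the SMILES: 11 C.
Implicit hydrogens by atom environment:
  7 × C: 2 H each → 14
  2 × C: no H
  1 × C: 3 H
  1 × C: 1 H
  Total hydrogens = 18.
Molecular formula: C11H18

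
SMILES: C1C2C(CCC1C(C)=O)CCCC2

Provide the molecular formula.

Heavy atoms from the SMILES: 12 C, 1 O.
Implicit hydrogens by atom environment:
  7 × C: 2 H each → 14
  3 × C: 1 H each → 3
  1 × C: 3 H
  1 × C: no H
  1 × O: no H
  Total hydrogens = 20.
Molecular formula: C12H20O

C12H20O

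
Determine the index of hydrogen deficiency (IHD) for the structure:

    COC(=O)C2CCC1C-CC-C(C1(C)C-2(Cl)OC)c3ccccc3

Molecular formula from the SMILES: C20H27ClO3.
DoU = (2C + 2 + N − H − X)/2 = (2·20 + 2 + 0 − 27 − 1)/2 = 14/2 = 7.
(Structurally: 3 ring(s) + 4 π bond(s) = 7.)

7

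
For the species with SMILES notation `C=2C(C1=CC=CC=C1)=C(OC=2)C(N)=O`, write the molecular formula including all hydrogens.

C11H9NO2

Heavy atoms from the SMILES: 11 C, 1 N, 2 O.
Implicit hydrogens by atom environment:
  7 × C (aromatic): 1 H each → 7
  3 × C (aromatic): no H
  1 × C: no H
  1 × N: 2 H
  1 × O (aromatic): no H
  1 × O: no H
  Total hydrogens = 9.
Molecular formula: C11H9NO2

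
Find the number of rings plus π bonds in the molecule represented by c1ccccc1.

4

Molecular formula from the SMILES: C6H6.
DoU = (2C + 2 + N − H − X)/2 = (2·6 + 2 + 0 − 6 − 0)/2 = 8/2 = 4.
(Structurally: 1 ring(s) + 3 π bond(s) = 4.)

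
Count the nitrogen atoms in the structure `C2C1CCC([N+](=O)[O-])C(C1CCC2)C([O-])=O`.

The symbol for nitrogen appears 1 time in the SMILES.

1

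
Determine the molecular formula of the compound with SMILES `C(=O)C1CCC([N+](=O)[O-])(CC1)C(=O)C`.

C9H13NO4

Heavy atoms from the SMILES: 9 C, 1 N, 4 O.
Implicit hydrogens by atom environment:
  4 × C: 2 H each → 8
  3 × O: no H
  2 × C: 1 H each → 2
  2 × C: no H
  1 × C: 3 H
  1 × N (charge +1): no H
  1 × O (charge -1): no H
  Total hydrogens = 13.
Molecular formula: C9H13NO4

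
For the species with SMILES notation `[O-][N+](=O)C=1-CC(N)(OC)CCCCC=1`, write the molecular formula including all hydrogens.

Heavy atoms from the SMILES: 9 C, 2 N, 3 O.
Implicit hydrogens by atom environment:
  5 × C: 2 H each → 10
  2 × C: no H
  2 × O: no H
  1 × C: 3 H
  1 × C: 1 H
  1 × N: 2 H
  1 × N (charge +1): no H
  1 × O (charge -1): no H
  Total hydrogens = 16.
Molecular formula: C9H16N2O3

C9H16N2O3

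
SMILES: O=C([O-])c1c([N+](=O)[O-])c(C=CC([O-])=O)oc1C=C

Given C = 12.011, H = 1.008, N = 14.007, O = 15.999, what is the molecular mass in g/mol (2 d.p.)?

Molecular formula: [C10H5NO7]2-.
M = 10×12.011 + 5×1.008 + 1×14.007 + 7×15.999 = 251.15 g/mol.

251.15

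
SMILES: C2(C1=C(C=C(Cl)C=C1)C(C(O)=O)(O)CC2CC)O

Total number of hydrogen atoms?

15

Hydrogens are implicit in SMILES; fill each atom to its normal valence:
  3 × C (aromatic): 1 H each → 3
  3 × C (aromatic): no H
  3 × O: 1 H each → 3
  2 × C: 2 H each → 4
  2 × C: 1 H each → 2
  2 × C: no H
  1 × C: 3 H
  1 × Cl: no H
  1 × O: no H
  Total hydrogens = 15.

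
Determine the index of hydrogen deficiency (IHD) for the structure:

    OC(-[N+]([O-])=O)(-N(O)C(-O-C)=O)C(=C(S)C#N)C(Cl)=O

6

Molecular formula from the SMILES: C7H6ClN3O7S.
DoU = (2C + 2 + N − H − X)/2 = (2·7 + 2 + 3 − 6 − 1)/2 = 12/2 = 6.
(Structurally: 0 ring(s) + 6 π bond(s) = 6.)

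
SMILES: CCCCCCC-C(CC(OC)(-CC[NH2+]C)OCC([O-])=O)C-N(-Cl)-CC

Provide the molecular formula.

Heavy atoms from the SMILES: 19 C, 1 Cl, 2 N, 4 O.
Implicit hydrogens by atom environment:
  12 × C: 2 H each → 24
  4 × C: 3 H each → 12
  3 × O: no H
  2 × C: no H
  1 × C: 1 H
  1 × Cl: no H
  1 × N (charge +1): 2 H
  1 × N: no H
  1 × O (charge -1): no H
  Total hydrogens = 39.
Molecular formula: C19H39ClN2O4

C19H39ClN2O4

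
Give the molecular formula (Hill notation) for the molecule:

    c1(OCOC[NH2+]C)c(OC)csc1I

C8H13INO3S+

Heavy atoms from the SMILES: 8 C, 1 I, 1 N, 3 O, 1 S.
Implicit hydrogens by atom environment:
  3 × C (aromatic): no H
  3 × O: no H
  2 × C: 3 H each → 6
  2 × C: 2 H each → 4
  1 × C (aromatic): 1 H
  1 × I: no H
  1 × N (charge +1): 2 H
  1 × S (aromatic): no H
  Total hydrogens = 13.
Net charge +1.
Molecular formula: C8H13INO3S+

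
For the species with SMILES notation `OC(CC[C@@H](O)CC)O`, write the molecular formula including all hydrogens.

C6H14O3

Heavy atoms from the SMILES: 6 C, 3 O.
Implicit hydrogens by atom environment:
  3 × C: 2 H each → 6
  3 × O: 1 H each → 3
  2 × C: 1 H each → 2
  1 × C: 3 H
  Total hydrogens = 14.
Molecular formula: C6H14O3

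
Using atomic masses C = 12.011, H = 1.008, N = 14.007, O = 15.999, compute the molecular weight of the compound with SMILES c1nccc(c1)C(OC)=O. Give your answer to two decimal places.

Molecular formula: C7H7NO2.
M = 7×12.011 + 7×1.008 + 1×14.007 + 2×15.999 = 137.14 g/mol.

137.14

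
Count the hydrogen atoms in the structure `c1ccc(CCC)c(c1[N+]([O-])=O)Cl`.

10

Hydrogens are implicit in SMILES; fill each atom to its normal valence:
  3 × C (aromatic): 1 H each → 3
  3 × C (aromatic): no H
  2 × C: 2 H each → 4
  1 × C: 3 H
  1 × Cl: no H
  1 × N (charge +1): no H
  1 × O: no H
  1 × O (charge -1): no H
  Total hydrogens = 10.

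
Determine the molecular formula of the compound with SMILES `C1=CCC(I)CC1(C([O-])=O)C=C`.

C9H10IO2-

Heavy atoms from the SMILES: 9 C, 1 I, 2 O.
Implicit hydrogens by atom environment:
  4 × C: 1 H each → 4
  3 × C: 2 H each → 6
  2 × C: no H
  1 × I: no H
  1 × O: no H
  1 × O (charge -1): no H
  Total hydrogens = 10.
Net charge -1.
Molecular formula: C9H10IO2-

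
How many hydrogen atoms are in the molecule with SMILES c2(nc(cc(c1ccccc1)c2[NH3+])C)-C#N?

Hydrogens are implicit in SMILES; fill each atom to its normal valence:
  6 × C (aromatic): 1 H each → 6
  5 × C (aromatic): no H
  1 × C: 3 H
  1 × C: no H
  1 × N (charge +1): 3 H
  1 × N (aromatic): no H
  1 × N: no H
  Total hydrogens = 12.

12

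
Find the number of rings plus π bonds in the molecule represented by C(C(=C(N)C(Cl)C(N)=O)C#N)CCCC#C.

Molecular formula from the SMILES: C11H14ClN3O.
DoU = (2C + 2 + N − H − X)/2 = (2·11 + 2 + 3 − 14 − 1)/2 = 12/2 = 6.
(Structurally: 0 ring(s) + 6 π bond(s) = 6.)

6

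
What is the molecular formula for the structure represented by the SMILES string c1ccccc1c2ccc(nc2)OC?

Heavy atoms from the SMILES: 12 C, 1 N, 1 O.
Implicit hydrogens by atom environment:
  8 × C (aromatic): 1 H each → 8
  3 × C (aromatic): no H
  1 × C: 3 H
  1 × N (aromatic): no H
  1 × O: no H
  Total hydrogens = 11.
Molecular formula: C12H11NO

C12H11NO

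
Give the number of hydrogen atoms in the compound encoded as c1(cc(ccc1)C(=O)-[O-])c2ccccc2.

9

Hydrogens are implicit in SMILES; fill each atom to its normal valence:
  9 × C (aromatic): 1 H each → 9
  3 × C (aromatic): no H
  1 × C: no H
  1 × O: no H
  1 × O (charge -1): no H
  Total hydrogens = 9.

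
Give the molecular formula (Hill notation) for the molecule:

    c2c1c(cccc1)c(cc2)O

Heavy atoms from the SMILES: 10 C, 1 O.
Implicit hydrogens by atom environment:
  7 × C (aromatic): 1 H each → 7
  3 × C (aromatic): no H
  1 × O: 1 H
  Total hydrogens = 8.
Molecular formula: C10H8O

C10H8O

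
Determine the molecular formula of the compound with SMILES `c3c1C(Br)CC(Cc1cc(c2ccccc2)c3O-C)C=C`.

Heavy atoms from the SMILES: 1 Br, 19 C, 1 O.
Implicit hydrogens by atom environment:
  7 × C (aromatic): 1 H each → 7
  5 × C (aromatic): no H
  3 × C: 2 H each → 6
  3 × C: 1 H each → 3
  1 × Br: no H
  1 × C: 3 H
  1 × O: no H
  Total hydrogens = 19.
Molecular formula: C19H19BrO

C19H19BrO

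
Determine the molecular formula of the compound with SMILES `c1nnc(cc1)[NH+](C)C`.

C6H10N3+

Heavy atoms from the SMILES: 6 C, 3 N.
Implicit hydrogens by atom environment:
  3 × C (aromatic): 1 H each → 3
  2 × C: 3 H each → 6
  2 × N (aromatic): no H
  1 × C (aromatic): no H
  1 × N (charge +1): 1 H
  Total hydrogens = 10.
Net charge +1.
Molecular formula: C6H10N3+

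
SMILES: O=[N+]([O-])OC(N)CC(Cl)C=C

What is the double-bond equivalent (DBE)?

Molecular formula from the SMILES: C5H9ClN2O3.
DoU = (2C + 2 + N − H − X)/2 = (2·5 + 2 + 2 − 9 − 1)/2 = 4/2 = 2.
(Structurally: 0 ring(s) + 2 π bond(s) = 2.)

2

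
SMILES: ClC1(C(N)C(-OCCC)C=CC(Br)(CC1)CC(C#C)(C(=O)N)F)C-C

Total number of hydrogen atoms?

27

Hydrogens are implicit in SMILES; fill each atom to its normal valence:
  6 × C: 2 H each → 12
  5 × C: 1 H each → 5
  5 × C: no H
  2 × C: 3 H each → 6
  2 × N: 2 H each → 4
  2 × O: no H
  1 × Br: no H
  1 × Cl: no H
  1 × F: no H
  Total hydrogens = 27.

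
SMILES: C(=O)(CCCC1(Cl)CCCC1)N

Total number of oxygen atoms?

1

The symbol for oxygen appears 1 time in the SMILES.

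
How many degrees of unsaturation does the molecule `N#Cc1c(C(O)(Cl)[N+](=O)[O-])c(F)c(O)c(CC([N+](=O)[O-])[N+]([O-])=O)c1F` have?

9

Molecular formula from the SMILES: C10H5ClF2N4O8.
DoU = (2C + 2 + N − H − X)/2 = (2·10 + 2 + 4 − 5 − 3)/2 = 18/2 = 9.
(Structurally: 1 ring(s) + 8 π bond(s) = 9.)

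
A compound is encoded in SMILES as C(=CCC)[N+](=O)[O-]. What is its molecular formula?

Heavy atoms from the SMILES: 4 C, 1 N, 2 O.
Implicit hydrogens by atom environment:
  2 × C: 1 H each → 2
  1 × C: 3 H
  1 × C: 2 H
  1 × N (charge +1): no H
  1 × O: no H
  1 × O (charge -1): no H
  Total hydrogens = 7.
Molecular formula: C4H7NO2

C4H7NO2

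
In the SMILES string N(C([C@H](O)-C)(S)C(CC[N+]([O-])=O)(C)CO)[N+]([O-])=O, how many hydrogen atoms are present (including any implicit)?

Hydrogens are implicit in SMILES; fill each atom to its normal valence:
  3 × C: 2 H each → 6
  2 × C: 3 H each → 6
  2 × C: no H
  2 × N (charge +1): no H
  2 × O: 1 H each → 2
  2 × O: no H
  2 × O (charge -1): no H
  1 × C: 1 H
  1 × N: 1 H
  1 × S: 1 H
  Total hydrogens = 17.

17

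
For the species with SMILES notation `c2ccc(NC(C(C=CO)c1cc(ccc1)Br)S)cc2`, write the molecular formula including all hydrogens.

Heavy atoms from the SMILES: 1 Br, 16 C, 1 N, 1 O, 1 S.
Implicit hydrogens by atom environment:
  9 × C (aromatic): 1 H each → 9
  4 × C: 1 H each → 4
  3 × C (aromatic): no H
  1 × Br: no H
  1 × N: 1 H
  1 × O: 1 H
  1 × S: 1 H
  Total hydrogens = 16.
Molecular formula: C16H16BrNOS

C16H16BrNOS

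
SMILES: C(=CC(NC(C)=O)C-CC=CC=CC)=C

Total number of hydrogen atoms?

19

Hydrogens are implicit in SMILES; fill each atom to its normal valence:
  6 × C: 1 H each → 6
  3 × C: 2 H each → 6
  2 × C: 3 H each → 6
  2 × C: no H
  1 × N: 1 H
  1 × O: no H
  Total hydrogens = 19.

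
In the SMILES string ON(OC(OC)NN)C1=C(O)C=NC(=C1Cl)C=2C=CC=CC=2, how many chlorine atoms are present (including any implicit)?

1

The symbol for chlorine appears 1 time in the SMILES.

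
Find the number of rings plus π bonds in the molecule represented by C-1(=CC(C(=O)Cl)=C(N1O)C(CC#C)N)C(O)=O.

7

Molecular formula from the SMILES: C10H9ClN2O4.
DoU = (2C + 2 + N − H − X)/2 = (2·10 + 2 + 2 − 9 − 1)/2 = 14/2 = 7.
(Structurally: 1 ring(s) + 6 π bond(s) = 7.)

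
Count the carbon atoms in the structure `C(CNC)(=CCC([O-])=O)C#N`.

7

The symbol for carbon appears 7 times in the SMILES.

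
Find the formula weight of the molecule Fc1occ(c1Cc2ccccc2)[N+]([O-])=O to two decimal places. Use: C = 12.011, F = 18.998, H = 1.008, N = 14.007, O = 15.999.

Molecular formula: C11H8FNO3.
M = 11×12.011 + 1×18.998 + 8×1.008 + 1×14.007 + 3×15.999 = 221.19 g/mol.

221.19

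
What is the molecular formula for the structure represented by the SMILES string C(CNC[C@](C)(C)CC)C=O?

Heavy atoms from the SMILES: 9 C, 1 N, 1 O.
Implicit hydrogens by atom environment:
  4 × C: 2 H each → 8
  3 × C: 3 H each → 9
  1 × C: 1 H
  1 × C: no H
  1 × N: 1 H
  1 × O: no H
  Total hydrogens = 19.
Molecular formula: C9H19NO

C9H19NO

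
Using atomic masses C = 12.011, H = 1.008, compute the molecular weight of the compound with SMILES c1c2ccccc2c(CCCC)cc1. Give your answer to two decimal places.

184.28

Molecular formula: C14H16.
M = 14×12.011 + 16×1.008 = 184.28 g/mol.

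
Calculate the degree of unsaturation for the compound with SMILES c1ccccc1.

Molecular formula from the SMILES: C6H6.
DoU = (2C + 2 + N − H − X)/2 = (2·6 + 2 + 0 − 6 − 0)/2 = 8/2 = 4.
(Structurally: 1 ring(s) + 3 π bond(s) = 4.)

4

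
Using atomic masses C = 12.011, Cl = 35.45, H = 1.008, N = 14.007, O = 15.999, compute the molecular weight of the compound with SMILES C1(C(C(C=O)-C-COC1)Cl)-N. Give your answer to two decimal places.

Molecular formula: C7H12ClNO2.
M = 7×12.011 + 1×35.45 + 12×1.008 + 1×14.007 + 2×15.999 = 177.63 g/mol.

177.63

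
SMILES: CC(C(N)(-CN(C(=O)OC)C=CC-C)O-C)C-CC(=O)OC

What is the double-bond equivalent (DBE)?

Molecular formula from the SMILES: C15H28N2O5.
DoU = (2C + 2 + N − H − X)/2 = (2·15 + 2 + 2 − 28 − 0)/2 = 6/2 = 3.
(Structurally: 0 ring(s) + 3 π bond(s) = 3.)

3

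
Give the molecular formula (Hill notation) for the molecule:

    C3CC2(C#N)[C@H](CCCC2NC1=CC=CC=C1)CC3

Heavy atoms from the SMILES: 17 C, 2 N.
Implicit hydrogens by atom environment:
  7 × C: 2 H each → 14
  5 × C (aromatic): 1 H each → 5
  2 × C: 1 H each → 2
  2 × C: no H
  1 × C (aromatic): no H
  1 × N: 1 H
  1 × N: no H
  Total hydrogens = 22.
Molecular formula: C17H22N2

C17H22N2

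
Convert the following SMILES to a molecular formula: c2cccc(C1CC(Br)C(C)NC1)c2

C12H16BrN

Heavy atoms from the SMILES: 1 Br, 12 C, 1 N.
Implicit hydrogens by atom environment:
  5 × C (aromatic): 1 H each → 5
  3 × C: 1 H each → 3
  2 × C: 2 H each → 4
  1 × Br: no H
  1 × C: 3 H
  1 × C (aromatic): no H
  1 × N: 1 H
  Total hydrogens = 16.
Molecular formula: C12H16BrN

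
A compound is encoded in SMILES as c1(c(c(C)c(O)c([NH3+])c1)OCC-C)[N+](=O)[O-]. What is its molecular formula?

C10H15N2O4+

Heavy atoms from the SMILES: 10 C, 2 N, 4 O.
Implicit hydrogens by atom environment:
  5 × C (aromatic): no H
  2 × C: 3 H each → 6
  2 × C: 2 H each → 4
  2 × O: no H
  1 × C (aromatic): 1 H
  1 × N (charge +1): 3 H
  1 × N (charge +1): no H
  1 × O: 1 H
  1 × O (charge -1): no H
  Total hydrogens = 15.
Net charge +1.
Molecular formula: C10H15N2O4+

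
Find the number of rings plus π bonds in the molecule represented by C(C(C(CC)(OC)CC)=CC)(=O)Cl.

2

Molecular formula from the SMILES: C10H17ClO2.
DoU = (2C + 2 + N − H − X)/2 = (2·10 + 2 + 0 − 17 − 1)/2 = 4/2 = 2.
(Structurally: 0 ring(s) + 2 π bond(s) = 2.)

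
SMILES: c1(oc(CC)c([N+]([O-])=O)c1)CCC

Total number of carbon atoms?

9

The symbol for carbon appears 9 times in the SMILES. Lowercase c denotes aromatic carbon and counts toward C.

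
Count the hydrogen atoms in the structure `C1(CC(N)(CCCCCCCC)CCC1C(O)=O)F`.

Hydrogens are implicit in SMILES; fill each atom to its normal valence:
  10 × C: 2 H each → 20
  2 × C: 1 H each → 2
  2 × C: no H
  1 × C: 3 H
  1 × F: no H
  1 × N: 2 H
  1 × O: 1 H
  1 × O: no H
  Total hydrogens = 28.

28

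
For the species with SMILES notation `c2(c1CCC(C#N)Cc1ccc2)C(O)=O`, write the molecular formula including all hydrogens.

Heavy atoms from the SMILES: 12 C, 1 N, 2 O.
Implicit hydrogens by atom environment:
  3 × C: 2 H each → 6
  3 × C (aromatic): 1 H each → 3
  3 × C (aromatic): no H
  2 × C: no H
  1 × C: 1 H
  1 × N: no H
  1 × O: 1 H
  1 × O: no H
  Total hydrogens = 11.
Molecular formula: C12H11NO2

C12H11NO2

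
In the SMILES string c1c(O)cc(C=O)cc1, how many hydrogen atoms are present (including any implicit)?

Hydrogens are implicit in SMILES; fill each atom to its normal valence:
  4 × C (aromatic): 1 H each → 4
  2 × C (aromatic): no H
  1 × C: 1 H
  1 × O: 1 H
  1 × O: no H
  Total hydrogens = 6.

6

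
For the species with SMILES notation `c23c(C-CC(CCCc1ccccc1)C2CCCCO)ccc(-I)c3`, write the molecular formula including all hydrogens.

C23H29IO

Heavy atoms from the SMILES: 23 C, 1 I, 1 O.
Implicit hydrogens by atom environment:
  9 × C: 2 H each → 18
  8 × C (aromatic): 1 H each → 8
  4 × C (aromatic): no H
  2 × C: 1 H each → 2
  1 × I: no H
  1 × O: 1 H
  Total hydrogens = 29.
Molecular formula: C23H29IO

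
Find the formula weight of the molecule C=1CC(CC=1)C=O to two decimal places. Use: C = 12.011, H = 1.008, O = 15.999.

Molecular formula: C6H8O.
M = 6×12.011 + 8×1.008 + 1×15.999 = 96.13 g/mol.

96.13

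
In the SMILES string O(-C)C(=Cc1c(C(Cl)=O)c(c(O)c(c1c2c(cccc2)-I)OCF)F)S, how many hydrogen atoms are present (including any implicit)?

Hydrogens are implicit in SMILES; fill each atom to its normal valence:
  8 × C (aromatic): no H
  4 × C (aromatic): 1 H each → 4
  3 × O: no H
  2 × C: no H
  2 × F: no H
  1 × C: 3 H
  1 × C: 2 H
  1 × C: 1 H
  1 × Cl: no H
  1 × I: no H
  1 × O: 1 H
  1 × S: 1 H
  Total hydrogens = 12.

12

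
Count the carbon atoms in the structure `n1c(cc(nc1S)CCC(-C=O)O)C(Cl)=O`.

9

The symbol for carbon appears 9 times in the SMILES. Lowercase c denotes aromatic carbon and counts toward C.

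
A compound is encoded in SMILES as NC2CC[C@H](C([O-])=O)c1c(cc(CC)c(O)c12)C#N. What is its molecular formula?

C14H15N2O3-

Heavy atoms from the SMILES: 14 C, 2 N, 3 O.
Implicit hydrogens by atom environment:
  5 × C (aromatic): no H
  3 × C: 2 H each → 6
  2 × C: 1 H each → 2
  2 × C: no H
  1 × C: 3 H
  1 × C (aromatic): 1 H
  1 × N: 2 H
  1 × N: no H
  1 × O: 1 H
  1 × O: no H
  1 × O (charge -1): no H
  Total hydrogens = 15.
Net charge -1.
Molecular formula: C14H15N2O3-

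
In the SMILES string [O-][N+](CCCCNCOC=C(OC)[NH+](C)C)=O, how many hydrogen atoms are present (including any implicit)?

22

Hydrogens are implicit in SMILES; fill each atom to its normal valence:
  5 × C: 2 H each → 10
  3 × C: 3 H each → 9
  3 × O: no H
  1 × C: 1 H
  1 × C: no H
  1 × N: 1 H
  1 × N (charge +1): 1 H
  1 × N (charge +1): no H
  1 × O (charge -1): no H
  Total hydrogens = 22.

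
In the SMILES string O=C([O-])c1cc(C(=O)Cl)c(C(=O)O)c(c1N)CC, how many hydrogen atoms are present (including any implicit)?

Hydrogens are implicit in SMILES; fill each atom to its normal valence:
  5 × C (aromatic): no H
  3 × C: no H
  3 × O: no H
  1 × C: 3 H
  1 × C: 2 H
  1 × C (aromatic): 1 H
  1 × Cl: no H
  1 × N: 2 H
  1 × O: 1 H
  1 × O (charge -1): no H
  Total hydrogens = 9.

9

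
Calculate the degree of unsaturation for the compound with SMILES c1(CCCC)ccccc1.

4

Molecular formula from the SMILES: C10H14.
DoU = (2C + 2 + N − H − X)/2 = (2·10 + 2 + 0 − 14 − 0)/2 = 8/2 = 4.
(Structurally: 1 ring(s) + 3 π bond(s) = 4.)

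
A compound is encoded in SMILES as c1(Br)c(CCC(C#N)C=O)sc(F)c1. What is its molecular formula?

Heavy atoms from the SMILES: 1 Br, 9 C, 1 F, 1 N, 1 O, 1 S.
Implicit hydrogens by atom environment:
  3 × C (aromatic): no H
  2 × C: 2 H each → 4
  2 × C: 1 H each → 2
  1 × Br: no H
  1 × C (aromatic): 1 H
  1 × C: no H
  1 × F: no H
  1 × N: no H
  1 × O: no H
  1 × S (aromatic): no H
  Total hydrogens = 7.
Molecular formula: C9H7BrFNOS

C9H7BrFNOS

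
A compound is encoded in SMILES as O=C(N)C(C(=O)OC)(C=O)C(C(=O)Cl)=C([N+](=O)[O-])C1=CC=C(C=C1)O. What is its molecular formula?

C14H11ClN2O8

Heavy atoms from the SMILES: 14 C, 1 Cl, 2 N, 8 O.
Implicit hydrogens by atom environment:
  6 × C: no H
  6 × O: no H
  4 × C (aromatic): 1 H each → 4
  2 × C (aromatic): no H
  1 × C: 3 H
  1 × C: 1 H
  1 × Cl: no H
  1 × N: 2 H
  1 × N (charge +1): no H
  1 × O: 1 H
  1 × O (charge -1): no H
  Total hydrogens = 11.
Molecular formula: C14H11ClN2O8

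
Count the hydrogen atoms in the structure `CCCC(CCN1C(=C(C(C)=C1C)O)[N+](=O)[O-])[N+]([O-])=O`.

Hydrogens are implicit in SMILES; fill each atom to its normal valence:
  4 × C: 2 H each → 8
  4 × C (aromatic): no H
  3 × C: 3 H each → 9
  2 × N (charge +1): no H
  2 × O: no H
  2 × O (charge -1): no H
  1 × C: 1 H
  1 × N (aromatic): no H
  1 × O: 1 H
  Total hydrogens = 19.

19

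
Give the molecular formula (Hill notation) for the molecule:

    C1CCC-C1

Heavy atoms from the SMILES: 5 C.
Implicit hydrogens by atom environment:
  5 × C: 2 H each → 10
  Total hydrogens = 10.
Molecular formula: C5H10

C5H10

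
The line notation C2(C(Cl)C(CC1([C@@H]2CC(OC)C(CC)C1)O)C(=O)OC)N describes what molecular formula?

Heavy atoms from the SMILES: 15 C, 1 Cl, 1 N, 4 O.
Implicit hydrogens by atom environment:
  6 × C: 1 H each → 6
  4 × C: 2 H each → 8
  3 × C: 3 H each → 9
  3 × O: no H
  2 × C: no H
  1 × Cl: no H
  1 × N: 2 H
  1 × O: 1 H
  Total hydrogens = 26.
Molecular formula: C15H26ClNO4

C15H26ClNO4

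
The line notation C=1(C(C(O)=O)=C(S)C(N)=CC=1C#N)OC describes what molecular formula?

C9H8N2O3S

Heavy atoms from the SMILES: 9 C, 2 N, 3 O, 1 S.
Implicit hydrogens by atom environment:
  5 × C (aromatic): no H
  2 × C: no H
  2 × O: no H
  1 × C: 3 H
  1 × C (aromatic): 1 H
  1 × N: 2 H
  1 × N: no H
  1 × O: 1 H
  1 × S: 1 H
  Total hydrogens = 8.
Molecular formula: C9H8N2O3S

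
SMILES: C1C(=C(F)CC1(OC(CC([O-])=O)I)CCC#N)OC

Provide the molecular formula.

Heavy atoms from the SMILES: 12 C, 1 F, 1 I, 1 N, 4 O.
Implicit hydrogens by atom environment:
  5 × C: 2 H each → 10
  5 × C: no H
  3 × O: no H
  1 × C: 3 H
  1 × C: 1 H
  1 × F: no H
  1 × I: no H
  1 × N: no H
  1 × O (charge -1): no H
  Total hydrogens = 14.
Net charge -1.
Molecular formula: C12H14FINO4-

C12H14FINO4-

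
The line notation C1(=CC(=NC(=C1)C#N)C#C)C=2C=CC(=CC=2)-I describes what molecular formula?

C14H7IN2

Heavy atoms from the SMILES: 14 C, 1 I, 2 N.
Implicit hydrogens by atom environment:
  6 × C (aromatic): 1 H each → 6
  5 × C (aromatic): no H
  2 × C: no H
  1 × C: 1 H
  1 × I: no H
  1 × N (aromatic): no H
  1 × N: no H
  Total hydrogens = 7.
Molecular formula: C14H7IN2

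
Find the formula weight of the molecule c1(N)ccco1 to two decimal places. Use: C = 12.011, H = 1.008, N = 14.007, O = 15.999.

83.09

Molecular formula: C4H5NO.
M = 4×12.011 + 5×1.008 + 1×14.007 + 1×15.999 = 83.09 g/mol.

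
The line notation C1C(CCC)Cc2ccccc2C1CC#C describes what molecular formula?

Heavy atoms from the SMILES: 16 C.
Implicit hydrogens by atom environment:
  5 × C: 2 H each → 10
  4 × C (aromatic): 1 H each → 4
  3 × C: 1 H each → 3
  2 × C (aromatic): no H
  1 × C: 3 H
  1 × C: no H
  Total hydrogens = 20.
Molecular formula: C16H20

C16H20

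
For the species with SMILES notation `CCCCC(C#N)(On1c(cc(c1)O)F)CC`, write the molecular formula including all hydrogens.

Heavy atoms from the SMILES: 12 C, 1 F, 2 N, 2 O.
Implicit hydrogens by atom environment:
  4 × C: 2 H each → 8
  2 × C: 3 H each → 6
  2 × C (aromatic): 1 H each → 2
  2 × C (aromatic): no H
  2 × C: no H
  1 × F: no H
  1 × N (aromatic): no H
  1 × N: no H
  1 × O: 1 H
  1 × O: no H
  Total hydrogens = 17.
Molecular formula: C12H17FN2O2

C12H17FN2O2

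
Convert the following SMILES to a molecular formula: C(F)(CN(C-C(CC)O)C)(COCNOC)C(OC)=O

Heavy atoms from the SMILES: 12 C, 1 F, 2 N, 5 O.
Implicit hydrogens by atom environment:
  5 × C: 2 H each → 10
  4 × C: 3 H each → 12
  4 × O: no H
  2 × C: no H
  1 × C: 1 H
  1 × F: no H
  1 × N: 1 H
  1 × N: no H
  1 × O: 1 H
  Total hydrogens = 25.
Molecular formula: C12H25FN2O5

C12H25FN2O5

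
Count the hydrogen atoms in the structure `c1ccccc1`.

6

Hydrogens are implicit in SMILES; fill each atom to its normal valence:
  6 × C (aromatic): 1 H each → 6
  Total hydrogens = 6.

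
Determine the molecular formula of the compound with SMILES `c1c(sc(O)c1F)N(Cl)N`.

C4H4ClFN2OS

Heavy atoms from the SMILES: 4 C, 1 Cl, 1 F, 2 N, 1 O, 1 S.
Implicit hydrogens by atom environment:
  3 × C (aromatic): no H
  1 × C (aromatic): 1 H
  1 × Cl: no H
  1 × F: no H
  1 × N: 2 H
  1 × N: no H
  1 × O: 1 H
  1 × S (aromatic): no H
  Total hydrogens = 4.
Molecular formula: C4H4ClFN2OS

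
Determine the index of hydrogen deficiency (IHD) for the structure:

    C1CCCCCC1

1

Molecular formula from the SMILES: C7H14.
DoU = (2C + 2 + N − H − X)/2 = (2·7 + 2 + 0 − 14 − 0)/2 = 2/2 = 1.
(Structurally: 1 ring(s) + 0 π bond(s) = 1.)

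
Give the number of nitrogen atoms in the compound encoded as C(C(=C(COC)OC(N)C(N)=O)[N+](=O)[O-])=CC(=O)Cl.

3

The symbol for nitrogen appears 3 times in the SMILES.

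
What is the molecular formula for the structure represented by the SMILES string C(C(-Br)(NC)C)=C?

C5H10BrN

Heavy atoms from the SMILES: 1 Br, 5 C, 1 N.
Implicit hydrogens by atom environment:
  2 × C: 3 H each → 6
  1 × Br: no H
  1 × C: 2 H
  1 × C: 1 H
  1 × C: no H
  1 × N: 1 H
  Total hydrogens = 10.
Molecular formula: C5H10BrN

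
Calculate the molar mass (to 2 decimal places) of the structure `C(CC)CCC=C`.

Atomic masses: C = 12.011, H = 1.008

Molecular formula: C7H14.
M = 7×12.011 + 14×1.008 = 98.19 g/mol.

98.19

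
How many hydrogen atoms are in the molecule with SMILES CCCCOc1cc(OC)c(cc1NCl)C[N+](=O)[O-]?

17

Hydrogens are implicit in SMILES; fill each atom to its normal valence:
  4 × C: 2 H each → 8
  4 × C (aromatic): no H
  3 × O: no H
  2 × C: 3 H each → 6
  2 × C (aromatic): 1 H each → 2
  1 × Cl: no H
  1 × N: 1 H
  1 × N (charge +1): no H
  1 × O (charge -1): no H
  Total hydrogens = 17.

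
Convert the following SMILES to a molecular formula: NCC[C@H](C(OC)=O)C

C6H13NO2

Heavy atoms from the SMILES: 6 C, 1 N, 2 O.
Implicit hydrogens by atom environment:
  2 × C: 3 H each → 6
  2 × C: 2 H each → 4
  2 × O: no H
  1 × C: 1 H
  1 × C: no H
  1 × N: 2 H
  Total hydrogens = 13.
Molecular formula: C6H13NO2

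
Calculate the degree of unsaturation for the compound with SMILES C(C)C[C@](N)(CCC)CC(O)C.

0

Molecular formula from the SMILES: C10H23NO.
DoU = (2C + 2 + N − H − X)/2 = (2·10 + 2 + 1 − 23 − 0)/2 = 0/2 = 0.
(Structurally: 0 ring(s) + 0 π bond(s) = 0.)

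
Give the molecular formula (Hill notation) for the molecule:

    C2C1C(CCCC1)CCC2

Heavy atoms from the SMILES: 10 C.
Implicit hydrogens by atom environment:
  8 × C: 2 H each → 16
  2 × C: 1 H each → 2
  Total hydrogens = 18.
Molecular formula: C10H18

C10H18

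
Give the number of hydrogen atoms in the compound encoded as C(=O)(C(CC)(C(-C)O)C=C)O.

Hydrogens are implicit in SMILES; fill each atom to its normal valence:
  2 × C: 3 H each → 6
  2 × C: 2 H each → 4
  2 × C: 1 H each → 2
  2 × C: no H
  2 × O: 1 H each → 2
  1 × O: no H
  Total hydrogens = 14.

14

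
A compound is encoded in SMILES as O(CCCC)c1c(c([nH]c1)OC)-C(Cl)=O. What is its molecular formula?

Heavy atoms from the SMILES: 10 C, 1 Cl, 1 N, 3 O.
Implicit hydrogens by atom environment:
  3 × C: 2 H each → 6
  3 × C (aromatic): no H
  3 × O: no H
  2 × C: 3 H each → 6
  1 × C (aromatic): 1 H
  1 × C: no H
  1 × Cl: no H
  1 × N (aromatic): 1 H
  Total hydrogens = 14.
Molecular formula: C10H14ClNO3

C10H14ClNO3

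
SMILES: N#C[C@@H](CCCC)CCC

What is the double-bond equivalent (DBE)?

Molecular formula from the SMILES: C9H17N.
DoU = (2C + 2 + N − H − X)/2 = (2·9 + 2 + 1 − 17 − 0)/2 = 4/2 = 2.
(Structurally: 0 ring(s) + 2 π bond(s) = 2.)

2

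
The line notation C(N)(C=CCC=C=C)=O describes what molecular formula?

Heavy atoms from the SMILES: 7 C, 1 N, 1 O.
Implicit hydrogens by atom environment:
  3 × C: 1 H each → 3
  2 × C: 2 H each → 4
  2 × C: no H
  1 × N: 2 H
  1 × O: no H
  Total hydrogens = 9.
Molecular formula: C7H9NO

C7H9NO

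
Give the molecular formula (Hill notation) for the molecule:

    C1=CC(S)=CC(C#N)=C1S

Heavy atoms from the SMILES: 7 C, 1 N, 2 S.
Implicit hydrogens by atom environment:
  3 × C (aromatic): 1 H each → 3
  3 × C (aromatic): no H
  2 × S: 1 H each → 2
  1 × C: no H
  1 × N: no H
  Total hydrogens = 5.
Molecular formula: C7H5NS2

C7H5NS2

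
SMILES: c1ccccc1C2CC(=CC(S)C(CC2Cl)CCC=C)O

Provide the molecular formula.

Heavy atoms from the SMILES: 18 C, 1 Cl, 1 O, 1 S.
Implicit hydrogens by atom environment:
  6 × C: 1 H each → 6
  5 × C: 2 H each → 10
  5 × C (aromatic): 1 H each → 5
  1 × C: no H
  1 × C (aromatic): no H
  1 × Cl: no H
  1 × O: 1 H
  1 × S: 1 H
  Total hydrogens = 23.
Molecular formula: C18H23ClOS

C18H23ClOS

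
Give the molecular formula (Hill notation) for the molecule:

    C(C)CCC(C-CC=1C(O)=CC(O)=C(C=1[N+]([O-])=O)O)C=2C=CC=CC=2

C19H23NO5

Heavy atoms from the SMILES: 19 C, 1 N, 5 O.
Implicit hydrogens by atom environment:
  6 × C (aromatic): 1 H each → 6
  6 × C (aromatic): no H
  5 × C: 2 H each → 10
  3 × O: 1 H each → 3
  1 × C: 3 H
  1 × C: 1 H
  1 × N (charge +1): no H
  1 × O: no H
  1 × O (charge -1): no H
  Total hydrogens = 23.
Molecular formula: C19H23NO5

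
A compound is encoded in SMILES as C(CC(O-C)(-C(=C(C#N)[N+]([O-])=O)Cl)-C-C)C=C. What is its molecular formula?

Heavy atoms from the SMILES: 11 C, 1 Cl, 2 N, 3 O.
Implicit hydrogens by atom environment:
  4 × C: 2 H each → 8
  4 × C: no H
  2 × C: 3 H each → 6
  2 × O: no H
  1 × C: 1 H
  1 × Cl: no H
  1 × N (charge +1): no H
  1 × N: no H
  1 × O (charge -1): no H
  Total hydrogens = 15.
Molecular formula: C11H15ClN2O3

C11H15ClN2O3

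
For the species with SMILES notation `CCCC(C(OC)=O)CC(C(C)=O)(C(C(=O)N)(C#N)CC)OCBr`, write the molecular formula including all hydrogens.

C16H25BrN2O5

Heavy atoms from the SMILES: 1 Br, 16 C, 2 N, 5 O.
Implicit hydrogens by atom environment:
  6 × C: no H
  5 × C: 2 H each → 10
  5 × O: no H
  4 × C: 3 H each → 12
  1 × Br: no H
  1 × C: 1 H
  1 × N: 2 H
  1 × N: no H
  Total hydrogens = 25.
Molecular formula: C16H25BrN2O5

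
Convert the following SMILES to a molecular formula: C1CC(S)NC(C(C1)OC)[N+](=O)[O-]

C7H14N2O3S

Heavy atoms from the SMILES: 7 C, 2 N, 3 O, 1 S.
Implicit hydrogens by atom environment:
  3 × C: 2 H each → 6
  3 × C: 1 H each → 3
  2 × O: no H
  1 × C: 3 H
  1 × N: 1 H
  1 × N (charge +1): no H
  1 × O (charge -1): no H
  1 × S: 1 H
  Total hydrogens = 14.
Molecular formula: C7H14N2O3S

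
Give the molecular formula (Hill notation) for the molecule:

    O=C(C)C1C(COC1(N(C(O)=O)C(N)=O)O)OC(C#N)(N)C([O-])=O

Heavy atoms from the SMILES: 11 C, 4 N, 9 O.
Implicit hydrogens by atom environment:
  7 × C: no H
  6 × O: no H
  2 × C: 1 H each → 2
  2 × N: 2 H each → 4
  2 × N: no H
  2 × O: 1 H each → 2
  1 × C: 3 H
  1 × C: 2 H
  1 × O (charge -1): no H
  Total hydrogens = 13.
Net charge -1.
Molecular formula: C11H13N4O9-

C11H13N4O9-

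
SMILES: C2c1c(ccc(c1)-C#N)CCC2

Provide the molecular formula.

C11H11N

Heavy atoms from the SMILES: 11 C, 1 N.
Implicit hydrogens by atom environment:
  4 × C: 2 H each → 8
  3 × C (aromatic): 1 H each → 3
  3 × C (aromatic): no H
  1 × C: no H
  1 × N: no H
  Total hydrogens = 11.
Molecular formula: C11H11N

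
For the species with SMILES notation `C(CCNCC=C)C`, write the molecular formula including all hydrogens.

C7H15N

Heavy atoms from the SMILES: 7 C, 1 N.
Implicit hydrogens by atom environment:
  5 × C: 2 H each → 10
  1 × C: 3 H
  1 × C: 1 H
  1 × N: 1 H
  Total hydrogens = 15.
Molecular formula: C7H15N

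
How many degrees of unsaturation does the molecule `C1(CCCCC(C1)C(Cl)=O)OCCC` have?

2

Molecular formula from the SMILES: C11H19ClO2.
DoU = (2C + 2 + N − H − X)/2 = (2·11 + 2 + 0 − 19 − 1)/2 = 4/2 = 2.
(Structurally: 1 ring(s) + 1 π bond(s) = 2.)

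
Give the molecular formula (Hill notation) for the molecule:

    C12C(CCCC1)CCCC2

Heavy atoms from the SMILES: 10 C.
Implicit hydrogens by atom environment:
  8 × C: 2 H each → 16
  2 × C: 1 H each → 2
  Total hydrogens = 18.
Molecular formula: C10H18

C10H18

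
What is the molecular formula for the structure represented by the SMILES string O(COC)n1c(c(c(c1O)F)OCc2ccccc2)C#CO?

C15H14FNO5

Heavy atoms from the SMILES: 15 C, 1 F, 1 N, 5 O.
Implicit hydrogens by atom environment:
  5 × C (aromatic): 1 H each → 5
  5 × C (aromatic): no H
  3 × O: no H
  2 × C: 2 H each → 4
  2 × C: no H
  2 × O: 1 H each → 2
  1 × C: 3 H
  1 × F: no H
  1 × N (aromatic): no H
  Total hydrogens = 14.
Molecular formula: C15H14FNO5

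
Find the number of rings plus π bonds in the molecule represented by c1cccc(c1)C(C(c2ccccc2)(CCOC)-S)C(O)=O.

Molecular formula from the SMILES: C18H20O3S.
DoU = (2C + 2 + N − H − X)/2 = (2·18 + 2 + 0 − 20 − 0)/2 = 18/2 = 9.
(Structurally: 2 ring(s) + 7 π bond(s) = 9.)

9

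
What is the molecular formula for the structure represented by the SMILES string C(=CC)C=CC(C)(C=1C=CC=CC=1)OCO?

C14H18O2

Heavy atoms from the SMILES: 14 C, 2 O.
Implicit hydrogens by atom environment:
  5 × C (aromatic): 1 H each → 5
  4 × C: 1 H each → 4
  2 × C: 3 H each → 6
  1 × C: 2 H
  1 × C: no H
  1 × C (aromatic): no H
  1 × O: 1 H
  1 × O: no H
  Total hydrogens = 18.
Molecular formula: C14H18O2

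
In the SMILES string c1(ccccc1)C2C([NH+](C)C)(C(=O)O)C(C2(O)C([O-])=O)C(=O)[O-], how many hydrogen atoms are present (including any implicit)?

16

Hydrogens are implicit in SMILES; fill each atom to its normal valence:
  5 × C (aromatic): 1 H each → 5
  5 × C: no H
  3 × O: no H
  2 × C: 3 H each → 6
  2 × C: 1 H each → 2
  2 × O: 1 H each → 2
  2 × O (charge -1): no H
  1 × C (aromatic): no H
  1 × N (charge +1): 1 H
  Total hydrogens = 16.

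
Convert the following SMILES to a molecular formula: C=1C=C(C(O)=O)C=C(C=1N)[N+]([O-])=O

Heavy atoms from the SMILES: 7 C, 2 N, 4 O.
Implicit hydrogens by atom environment:
  3 × C (aromatic): 1 H each → 3
  3 × C (aromatic): no H
  2 × O: no H
  1 × C: no H
  1 × N: 2 H
  1 × N (charge +1): no H
  1 × O: 1 H
  1 × O (charge -1): no H
  Total hydrogens = 6.
Molecular formula: C7H6N2O4

C7H6N2O4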